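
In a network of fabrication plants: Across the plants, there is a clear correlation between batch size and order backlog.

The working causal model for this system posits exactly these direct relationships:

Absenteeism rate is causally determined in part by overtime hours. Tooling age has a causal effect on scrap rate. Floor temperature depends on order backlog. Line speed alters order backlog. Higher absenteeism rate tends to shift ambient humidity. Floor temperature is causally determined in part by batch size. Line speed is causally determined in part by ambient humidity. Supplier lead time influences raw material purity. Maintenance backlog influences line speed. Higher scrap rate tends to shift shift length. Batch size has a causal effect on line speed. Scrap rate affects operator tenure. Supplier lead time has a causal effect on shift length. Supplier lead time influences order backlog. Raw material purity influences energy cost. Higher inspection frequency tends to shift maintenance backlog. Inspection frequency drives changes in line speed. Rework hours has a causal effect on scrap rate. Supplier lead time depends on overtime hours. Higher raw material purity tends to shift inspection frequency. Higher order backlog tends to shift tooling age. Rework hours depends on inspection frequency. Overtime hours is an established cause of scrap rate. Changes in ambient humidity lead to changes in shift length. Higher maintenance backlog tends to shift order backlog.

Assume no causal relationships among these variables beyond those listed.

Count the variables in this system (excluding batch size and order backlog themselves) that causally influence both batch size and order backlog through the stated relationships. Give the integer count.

0

No listed variable has a causal path to both batch size and order backlog, so there are no common causes.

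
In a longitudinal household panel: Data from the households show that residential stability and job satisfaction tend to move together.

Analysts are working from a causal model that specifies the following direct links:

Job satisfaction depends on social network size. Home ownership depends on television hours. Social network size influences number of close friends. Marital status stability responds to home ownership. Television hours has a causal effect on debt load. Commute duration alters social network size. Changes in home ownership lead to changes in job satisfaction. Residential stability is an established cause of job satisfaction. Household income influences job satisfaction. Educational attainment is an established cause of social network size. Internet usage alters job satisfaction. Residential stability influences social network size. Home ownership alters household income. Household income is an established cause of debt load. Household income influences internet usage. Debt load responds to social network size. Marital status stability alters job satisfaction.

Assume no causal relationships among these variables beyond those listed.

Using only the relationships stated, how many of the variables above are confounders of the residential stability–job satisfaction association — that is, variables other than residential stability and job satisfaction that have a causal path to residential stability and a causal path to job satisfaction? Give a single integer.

0

No listed variable has a causal path to both residential stability and job satisfaction, so there are no common causes.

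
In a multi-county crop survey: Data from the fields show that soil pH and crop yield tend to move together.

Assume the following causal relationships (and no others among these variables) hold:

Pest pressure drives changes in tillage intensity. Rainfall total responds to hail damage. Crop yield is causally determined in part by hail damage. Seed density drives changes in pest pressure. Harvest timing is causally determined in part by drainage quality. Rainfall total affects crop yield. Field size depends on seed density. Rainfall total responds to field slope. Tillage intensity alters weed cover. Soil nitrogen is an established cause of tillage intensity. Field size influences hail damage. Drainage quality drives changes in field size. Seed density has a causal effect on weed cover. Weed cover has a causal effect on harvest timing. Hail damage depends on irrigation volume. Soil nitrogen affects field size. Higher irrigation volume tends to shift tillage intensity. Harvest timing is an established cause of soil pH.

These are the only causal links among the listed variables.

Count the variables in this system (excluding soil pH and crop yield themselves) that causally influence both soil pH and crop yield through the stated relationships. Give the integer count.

The common causes are: drainage quality (to soil pH via drainage quality → harvest timing → soil pH; to crop yield via drainage quality → field size → hail damage → crop yield); irrigation volume (to soil pH via irrigation volume → tillage intensity → weed cover → harvest timing → soil pH; to crop yield via irrigation volume → hail damage → crop yield); seed density (to soil pH via seed density → weed cover → harvest timing → soil pH; to crop yield via seed density → field size → hail damage → crop yield); soil nitrogen (to soil pH via soil nitrogen → tillage intensity → weed cover → harvest timing → soil pH; to crop yield via soil nitrogen → field size → hail damage → crop yield).
Every other variable lacks a causal path to at least one of soil pH and crop yield.

4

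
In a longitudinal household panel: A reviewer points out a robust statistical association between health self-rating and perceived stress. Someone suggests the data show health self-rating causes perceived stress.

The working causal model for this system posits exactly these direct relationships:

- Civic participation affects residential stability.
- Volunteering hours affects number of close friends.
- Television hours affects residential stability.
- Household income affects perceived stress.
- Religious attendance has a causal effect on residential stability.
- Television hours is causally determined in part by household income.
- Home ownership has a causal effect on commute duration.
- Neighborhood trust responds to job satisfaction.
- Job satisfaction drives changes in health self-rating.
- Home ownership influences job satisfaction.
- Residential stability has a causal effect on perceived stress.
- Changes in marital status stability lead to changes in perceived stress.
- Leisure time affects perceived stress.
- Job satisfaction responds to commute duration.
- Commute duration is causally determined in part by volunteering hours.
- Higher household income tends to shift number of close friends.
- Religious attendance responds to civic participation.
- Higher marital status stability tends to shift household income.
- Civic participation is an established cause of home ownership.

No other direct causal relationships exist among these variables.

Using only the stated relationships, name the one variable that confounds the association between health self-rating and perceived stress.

civic participation

Civic participation has a causal path to health self-rating (civic participation → home ownership → job satisfaction → health self-rating) and a separate causal path to perceived stress (civic participation → residential stability → perceived stress), so it is a common cause of both.
No stated relationship gives health self-rating a causal route to perceived stress, so the correlation is explained by the shared upstream cause rather than a direct effect.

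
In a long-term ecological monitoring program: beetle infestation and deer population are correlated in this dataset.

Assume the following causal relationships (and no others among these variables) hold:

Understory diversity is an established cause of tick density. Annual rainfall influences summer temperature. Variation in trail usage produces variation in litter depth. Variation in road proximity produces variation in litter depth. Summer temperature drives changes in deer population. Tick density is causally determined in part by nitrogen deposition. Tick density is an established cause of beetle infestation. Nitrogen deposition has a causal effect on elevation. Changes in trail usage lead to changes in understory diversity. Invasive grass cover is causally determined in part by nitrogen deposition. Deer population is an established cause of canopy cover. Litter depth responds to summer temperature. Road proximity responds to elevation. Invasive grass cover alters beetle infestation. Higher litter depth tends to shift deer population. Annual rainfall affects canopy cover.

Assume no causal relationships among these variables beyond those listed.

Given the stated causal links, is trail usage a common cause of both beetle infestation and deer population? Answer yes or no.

yes

Trail usage has a causal path to beetle infestation (trail usage → understory diversity → tick density → beetle infestation) and to deer population (trail usage → litter depth → deer population), so it is a common cause of both — a confounder.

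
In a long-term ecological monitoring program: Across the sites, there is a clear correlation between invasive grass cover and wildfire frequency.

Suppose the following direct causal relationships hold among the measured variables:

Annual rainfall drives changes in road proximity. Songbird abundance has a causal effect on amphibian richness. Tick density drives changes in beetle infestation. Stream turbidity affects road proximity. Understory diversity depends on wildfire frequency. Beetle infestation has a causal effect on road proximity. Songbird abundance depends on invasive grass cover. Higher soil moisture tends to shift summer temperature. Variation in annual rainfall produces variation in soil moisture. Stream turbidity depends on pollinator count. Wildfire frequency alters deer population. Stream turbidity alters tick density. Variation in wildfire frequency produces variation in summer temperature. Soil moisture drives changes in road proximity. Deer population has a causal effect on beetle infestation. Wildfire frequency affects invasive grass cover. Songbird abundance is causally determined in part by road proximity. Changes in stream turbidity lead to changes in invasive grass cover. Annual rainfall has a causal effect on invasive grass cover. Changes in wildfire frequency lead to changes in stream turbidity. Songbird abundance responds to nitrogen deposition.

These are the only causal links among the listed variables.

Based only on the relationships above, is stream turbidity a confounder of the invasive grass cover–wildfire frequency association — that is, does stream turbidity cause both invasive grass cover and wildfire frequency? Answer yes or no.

no

Stream turbidity has no stated causal path to wildfire frequency. A confounder must cause both variables, so stream turbidity does not qualify.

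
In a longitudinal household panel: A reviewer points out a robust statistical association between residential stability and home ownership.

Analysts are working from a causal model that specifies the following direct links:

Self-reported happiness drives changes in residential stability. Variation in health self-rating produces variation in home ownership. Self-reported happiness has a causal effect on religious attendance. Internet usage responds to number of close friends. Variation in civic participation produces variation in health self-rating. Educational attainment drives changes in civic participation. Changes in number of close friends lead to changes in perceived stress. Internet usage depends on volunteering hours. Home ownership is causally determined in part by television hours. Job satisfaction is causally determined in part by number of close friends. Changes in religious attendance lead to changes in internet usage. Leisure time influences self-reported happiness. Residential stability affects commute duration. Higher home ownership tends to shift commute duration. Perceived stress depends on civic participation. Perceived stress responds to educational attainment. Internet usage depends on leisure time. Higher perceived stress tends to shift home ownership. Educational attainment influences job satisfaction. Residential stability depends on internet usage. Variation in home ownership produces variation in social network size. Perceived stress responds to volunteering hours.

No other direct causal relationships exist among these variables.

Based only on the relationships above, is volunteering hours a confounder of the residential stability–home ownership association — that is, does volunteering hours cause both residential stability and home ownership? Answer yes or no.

yes

Volunteering hours has a causal path to residential stability (volunteering hours → internet usage → residential stability) and to home ownership (volunteering hours → perceived stress → home ownership), so it is a common cause of both — a confounder.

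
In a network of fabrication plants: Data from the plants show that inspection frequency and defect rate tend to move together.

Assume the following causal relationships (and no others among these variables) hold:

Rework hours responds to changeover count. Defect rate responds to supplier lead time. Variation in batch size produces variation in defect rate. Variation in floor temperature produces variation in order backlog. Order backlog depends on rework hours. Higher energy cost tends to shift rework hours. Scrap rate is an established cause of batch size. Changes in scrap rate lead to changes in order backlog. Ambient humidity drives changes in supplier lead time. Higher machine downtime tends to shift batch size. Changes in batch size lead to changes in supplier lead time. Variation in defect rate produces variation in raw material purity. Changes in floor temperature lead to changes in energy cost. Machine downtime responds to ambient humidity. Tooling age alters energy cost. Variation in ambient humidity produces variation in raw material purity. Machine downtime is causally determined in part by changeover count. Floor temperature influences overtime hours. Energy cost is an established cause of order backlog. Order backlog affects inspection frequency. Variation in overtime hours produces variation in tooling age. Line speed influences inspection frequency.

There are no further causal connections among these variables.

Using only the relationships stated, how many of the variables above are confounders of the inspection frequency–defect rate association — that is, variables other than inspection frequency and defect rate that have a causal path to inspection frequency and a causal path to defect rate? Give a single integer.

The common causes are: changeover count (to inspection frequency via changeover count → rework hours → order backlog → inspection frequency; to defect rate via changeover count → machine downtime → batch size → defect rate); scrap rate (to inspection frequency via scrap rate → order backlog → inspection frequency; to defect rate via scrap rate → batch size → defect rate).
Every other variable lacks a causal path to at least one of inspection frequency and defect rate.

2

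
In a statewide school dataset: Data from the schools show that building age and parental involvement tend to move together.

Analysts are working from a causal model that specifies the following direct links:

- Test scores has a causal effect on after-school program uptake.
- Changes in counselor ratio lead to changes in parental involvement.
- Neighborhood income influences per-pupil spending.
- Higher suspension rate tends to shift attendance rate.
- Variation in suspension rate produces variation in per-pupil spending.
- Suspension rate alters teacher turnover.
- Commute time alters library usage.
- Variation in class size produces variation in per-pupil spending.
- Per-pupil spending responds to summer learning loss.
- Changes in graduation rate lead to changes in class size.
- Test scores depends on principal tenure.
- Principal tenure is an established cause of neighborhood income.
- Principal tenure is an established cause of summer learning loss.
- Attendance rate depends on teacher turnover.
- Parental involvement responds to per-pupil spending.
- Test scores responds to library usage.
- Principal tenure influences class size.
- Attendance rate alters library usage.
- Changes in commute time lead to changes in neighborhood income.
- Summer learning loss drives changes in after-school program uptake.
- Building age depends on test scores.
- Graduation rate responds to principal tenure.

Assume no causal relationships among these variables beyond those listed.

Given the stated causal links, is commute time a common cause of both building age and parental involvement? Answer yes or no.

yes

Commute time has a causal path to building age (commute time → library usage → test scores → building age) and to parental involvement (commute time → neighborhood income → per-pupil spending → parental involvement), so it is a common cause of both — a confounder.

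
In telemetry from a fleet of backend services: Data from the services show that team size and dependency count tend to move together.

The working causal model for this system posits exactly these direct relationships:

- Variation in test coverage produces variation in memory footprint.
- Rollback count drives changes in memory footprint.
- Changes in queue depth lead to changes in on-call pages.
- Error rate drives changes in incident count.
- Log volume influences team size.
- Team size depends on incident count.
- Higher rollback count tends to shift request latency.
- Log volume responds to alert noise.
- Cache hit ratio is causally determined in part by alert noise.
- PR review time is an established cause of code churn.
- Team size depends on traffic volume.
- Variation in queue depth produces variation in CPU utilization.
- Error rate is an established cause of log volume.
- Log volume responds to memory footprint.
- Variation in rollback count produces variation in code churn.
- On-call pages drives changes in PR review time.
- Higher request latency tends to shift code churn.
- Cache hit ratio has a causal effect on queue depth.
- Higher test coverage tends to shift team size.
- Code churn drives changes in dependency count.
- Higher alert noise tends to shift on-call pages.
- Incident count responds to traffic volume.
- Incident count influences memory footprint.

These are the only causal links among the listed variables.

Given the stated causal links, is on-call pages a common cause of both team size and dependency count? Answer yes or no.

no

On-call pages has no stated causal path to team size. A confounder must cause both variables, so on-call pages does not qualify.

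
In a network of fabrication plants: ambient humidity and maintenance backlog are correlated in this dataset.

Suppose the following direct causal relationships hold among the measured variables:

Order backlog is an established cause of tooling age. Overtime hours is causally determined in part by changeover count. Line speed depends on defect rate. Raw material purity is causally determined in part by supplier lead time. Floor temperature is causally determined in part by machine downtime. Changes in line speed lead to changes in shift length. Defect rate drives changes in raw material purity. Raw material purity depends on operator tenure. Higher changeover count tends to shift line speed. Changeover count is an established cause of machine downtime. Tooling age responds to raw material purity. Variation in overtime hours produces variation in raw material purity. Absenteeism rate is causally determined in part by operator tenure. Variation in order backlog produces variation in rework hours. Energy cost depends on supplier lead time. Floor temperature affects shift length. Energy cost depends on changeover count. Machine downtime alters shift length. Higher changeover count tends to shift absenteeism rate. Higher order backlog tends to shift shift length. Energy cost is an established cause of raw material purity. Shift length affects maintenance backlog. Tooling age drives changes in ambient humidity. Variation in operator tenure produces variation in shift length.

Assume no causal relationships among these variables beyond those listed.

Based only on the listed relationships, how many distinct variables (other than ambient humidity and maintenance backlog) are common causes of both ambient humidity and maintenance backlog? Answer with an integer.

4

The common causes are: changeover count (to ambient humidity via changeover count → energy cost → raw material purity → tooling age → ambient humidity; to maintenance backlog via changeover count → machine downtime → shift length → maintenance backlog); defect rate (to ambient humidity via defect rate → raw material purity → tooling age → ambient humidity; to maintenance backlog via defect rate → line speed → shift length → maintenance backlog); operator tenure (to ambient humidity via operator tenure → raw material purity → tooling age → ambient humidity; to maintenance backlog via operator tenure → shift length → maintenance backlog); order backlog (to ambient humidity via order backlog → tooling age → ambient humidity; to maintenance backlog via order backlog → shift length → maintenance backlog).
Every other variable lacks a causal path to at least one of ambient humidity and maintenance backlog.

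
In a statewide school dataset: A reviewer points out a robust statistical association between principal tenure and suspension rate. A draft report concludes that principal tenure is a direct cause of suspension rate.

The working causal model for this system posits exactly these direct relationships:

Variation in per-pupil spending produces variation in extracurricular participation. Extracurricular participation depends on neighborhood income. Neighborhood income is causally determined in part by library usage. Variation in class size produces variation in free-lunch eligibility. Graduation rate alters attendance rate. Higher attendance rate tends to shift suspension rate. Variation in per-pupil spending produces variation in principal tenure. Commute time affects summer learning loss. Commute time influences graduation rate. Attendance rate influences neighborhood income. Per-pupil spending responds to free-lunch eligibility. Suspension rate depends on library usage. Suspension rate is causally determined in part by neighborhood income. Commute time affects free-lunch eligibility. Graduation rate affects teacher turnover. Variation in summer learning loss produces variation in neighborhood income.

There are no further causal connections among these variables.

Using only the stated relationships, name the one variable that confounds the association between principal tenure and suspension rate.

commute time

Commute time has a causal path to principal tenure (commute time → free-lunch eligibility → per-pupil spending → principal tenure) and a separate causal path to suspension rate (commute time → summer learning loss → neighborhood income → suspension rate), so it is a common cause of both.
No stated relationship gives principal tenure a causal route to suspension rate, so the correlation is explained by the shared upstream cause rather than a direct effect.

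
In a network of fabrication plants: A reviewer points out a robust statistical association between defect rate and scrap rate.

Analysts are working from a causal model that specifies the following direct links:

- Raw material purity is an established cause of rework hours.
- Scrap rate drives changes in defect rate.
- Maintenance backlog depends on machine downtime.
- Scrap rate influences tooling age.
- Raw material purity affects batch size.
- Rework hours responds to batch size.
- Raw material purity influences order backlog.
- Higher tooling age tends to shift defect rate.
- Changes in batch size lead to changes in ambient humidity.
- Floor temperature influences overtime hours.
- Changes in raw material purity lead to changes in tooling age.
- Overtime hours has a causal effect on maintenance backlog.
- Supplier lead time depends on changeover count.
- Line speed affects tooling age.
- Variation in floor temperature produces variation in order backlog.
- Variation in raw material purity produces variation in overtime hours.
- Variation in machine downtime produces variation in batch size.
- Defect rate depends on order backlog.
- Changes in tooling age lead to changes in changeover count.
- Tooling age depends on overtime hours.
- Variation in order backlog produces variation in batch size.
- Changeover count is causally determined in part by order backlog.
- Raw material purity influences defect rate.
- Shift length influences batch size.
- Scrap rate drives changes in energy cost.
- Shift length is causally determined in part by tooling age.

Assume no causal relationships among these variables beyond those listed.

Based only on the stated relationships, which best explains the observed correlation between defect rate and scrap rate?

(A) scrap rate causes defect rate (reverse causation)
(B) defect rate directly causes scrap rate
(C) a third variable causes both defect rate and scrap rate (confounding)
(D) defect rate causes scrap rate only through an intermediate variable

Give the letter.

A

The stated link runs scrap rate → defect rate; defect rate has no causal path to scrap rate. No variable causes both, so confounding is ruled out. The correlation reflects reverse causation.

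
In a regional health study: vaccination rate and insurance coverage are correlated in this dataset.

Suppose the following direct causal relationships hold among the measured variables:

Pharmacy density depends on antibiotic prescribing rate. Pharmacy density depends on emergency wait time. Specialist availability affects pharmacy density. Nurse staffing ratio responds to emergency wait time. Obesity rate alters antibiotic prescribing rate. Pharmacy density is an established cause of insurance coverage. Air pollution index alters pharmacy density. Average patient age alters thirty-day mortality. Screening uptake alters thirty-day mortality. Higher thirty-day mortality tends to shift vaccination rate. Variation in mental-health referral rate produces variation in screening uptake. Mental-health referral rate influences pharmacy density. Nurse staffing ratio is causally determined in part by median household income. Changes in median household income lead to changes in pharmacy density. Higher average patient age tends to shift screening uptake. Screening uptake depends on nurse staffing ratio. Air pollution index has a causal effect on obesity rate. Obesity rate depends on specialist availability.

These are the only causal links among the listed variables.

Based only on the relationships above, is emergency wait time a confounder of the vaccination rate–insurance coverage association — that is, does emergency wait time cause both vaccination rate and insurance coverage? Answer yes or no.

Emergency wait time has a causal path to vaccination rate (emergency wait time → nurse staffing ratio → screening uptake → thirty-day mortality → vaccination rate) and to insurance coverage (emergency wait time → pharmacy density → insurance coverage), so it is a common cause of both — a confounder.

yes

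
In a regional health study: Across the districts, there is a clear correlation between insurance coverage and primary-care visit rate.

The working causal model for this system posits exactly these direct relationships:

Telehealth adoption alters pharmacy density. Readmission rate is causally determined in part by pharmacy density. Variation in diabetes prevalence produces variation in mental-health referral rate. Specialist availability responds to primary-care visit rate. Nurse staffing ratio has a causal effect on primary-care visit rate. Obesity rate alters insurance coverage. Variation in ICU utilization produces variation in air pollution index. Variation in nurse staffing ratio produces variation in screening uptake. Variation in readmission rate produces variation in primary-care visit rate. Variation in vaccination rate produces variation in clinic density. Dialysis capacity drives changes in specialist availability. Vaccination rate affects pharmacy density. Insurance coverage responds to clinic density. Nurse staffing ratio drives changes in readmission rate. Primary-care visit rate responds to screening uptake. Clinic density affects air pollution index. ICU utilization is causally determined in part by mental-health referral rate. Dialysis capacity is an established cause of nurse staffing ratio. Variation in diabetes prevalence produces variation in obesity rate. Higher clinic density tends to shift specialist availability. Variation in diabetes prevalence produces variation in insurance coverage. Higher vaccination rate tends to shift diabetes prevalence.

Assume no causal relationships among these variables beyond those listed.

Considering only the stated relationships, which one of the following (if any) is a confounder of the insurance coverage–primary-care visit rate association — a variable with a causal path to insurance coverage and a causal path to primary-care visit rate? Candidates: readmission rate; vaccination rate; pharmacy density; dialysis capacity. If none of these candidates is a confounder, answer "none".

vaccination rate

Vaccination rate causes insurance coverage (vaccination rate → diabetes prevalence → insurance coverage) and also causes primary-care visit rate (vaccination rate → pharmacy density → readmission rate → primary-care visit rate); it is a common cause of both.
Each of the other candidates lacks a causal path to at least one of insurance coverage and primary-care visit rate, so they do not confound the relationship.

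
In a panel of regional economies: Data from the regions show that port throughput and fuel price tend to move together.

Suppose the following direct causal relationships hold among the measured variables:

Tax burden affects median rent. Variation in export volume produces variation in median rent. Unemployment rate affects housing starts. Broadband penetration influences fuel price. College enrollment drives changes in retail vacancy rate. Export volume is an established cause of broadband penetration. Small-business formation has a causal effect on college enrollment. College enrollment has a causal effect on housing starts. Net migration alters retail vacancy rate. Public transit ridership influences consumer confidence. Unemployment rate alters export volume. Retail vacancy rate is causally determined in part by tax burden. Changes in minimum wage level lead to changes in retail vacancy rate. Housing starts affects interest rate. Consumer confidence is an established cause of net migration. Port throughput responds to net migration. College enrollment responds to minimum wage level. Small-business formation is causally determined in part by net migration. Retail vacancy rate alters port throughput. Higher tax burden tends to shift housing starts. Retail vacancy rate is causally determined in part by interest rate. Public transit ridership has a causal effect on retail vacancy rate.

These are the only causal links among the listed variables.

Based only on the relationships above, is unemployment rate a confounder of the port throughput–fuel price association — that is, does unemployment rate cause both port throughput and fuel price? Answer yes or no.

Unemployment rate has a causal path to port throughput (unemployment rate → housing starts → interest rate → retail vacancy rate → port throughput) and to fuel price (unemployment rate → export volume → broadband penetration → fuel price), so it is a common cause of both — a confounder.

yes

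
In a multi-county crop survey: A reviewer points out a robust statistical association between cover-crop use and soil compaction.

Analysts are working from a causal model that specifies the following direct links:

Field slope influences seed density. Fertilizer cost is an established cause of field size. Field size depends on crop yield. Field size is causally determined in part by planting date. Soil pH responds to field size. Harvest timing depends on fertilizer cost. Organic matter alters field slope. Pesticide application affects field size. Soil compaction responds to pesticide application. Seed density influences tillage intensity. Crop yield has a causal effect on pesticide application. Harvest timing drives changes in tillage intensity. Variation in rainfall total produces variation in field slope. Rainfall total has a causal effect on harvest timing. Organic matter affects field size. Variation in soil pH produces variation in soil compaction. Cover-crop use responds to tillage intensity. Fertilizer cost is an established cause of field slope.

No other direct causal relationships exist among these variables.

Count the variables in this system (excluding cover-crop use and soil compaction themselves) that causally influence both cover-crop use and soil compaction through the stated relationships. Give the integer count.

The common causes are: fertilizer cost (to cover-crop use via fertilizer cost → harvest timing → tillage intensity → cover-crop use; to soil compaction via fertilizer cost → field size → soil pH → soil compaction); organic matter (to cover-crop use via organic matter → field slope → seed density → tillage intensity → cover-crop use; to soil compaction via organic matter → field size → soil pH → soil compaction).
Every other variable lacks a causal path to at least one of cover-crop use and soil compaction.

2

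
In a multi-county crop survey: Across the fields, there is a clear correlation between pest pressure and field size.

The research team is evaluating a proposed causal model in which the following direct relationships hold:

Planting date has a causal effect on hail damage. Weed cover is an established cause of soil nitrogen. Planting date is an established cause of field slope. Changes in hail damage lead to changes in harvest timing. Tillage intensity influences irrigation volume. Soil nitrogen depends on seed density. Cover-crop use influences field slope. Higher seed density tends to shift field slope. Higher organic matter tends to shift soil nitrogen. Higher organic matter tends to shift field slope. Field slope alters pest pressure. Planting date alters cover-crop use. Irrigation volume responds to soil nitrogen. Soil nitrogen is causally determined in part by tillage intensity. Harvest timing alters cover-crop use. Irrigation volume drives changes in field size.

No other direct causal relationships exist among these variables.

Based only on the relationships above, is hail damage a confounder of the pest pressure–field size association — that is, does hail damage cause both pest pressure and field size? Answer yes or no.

Hail damage has no stated causal path to field size. A confounder must cause both variables, so hail damage does not qualify.

no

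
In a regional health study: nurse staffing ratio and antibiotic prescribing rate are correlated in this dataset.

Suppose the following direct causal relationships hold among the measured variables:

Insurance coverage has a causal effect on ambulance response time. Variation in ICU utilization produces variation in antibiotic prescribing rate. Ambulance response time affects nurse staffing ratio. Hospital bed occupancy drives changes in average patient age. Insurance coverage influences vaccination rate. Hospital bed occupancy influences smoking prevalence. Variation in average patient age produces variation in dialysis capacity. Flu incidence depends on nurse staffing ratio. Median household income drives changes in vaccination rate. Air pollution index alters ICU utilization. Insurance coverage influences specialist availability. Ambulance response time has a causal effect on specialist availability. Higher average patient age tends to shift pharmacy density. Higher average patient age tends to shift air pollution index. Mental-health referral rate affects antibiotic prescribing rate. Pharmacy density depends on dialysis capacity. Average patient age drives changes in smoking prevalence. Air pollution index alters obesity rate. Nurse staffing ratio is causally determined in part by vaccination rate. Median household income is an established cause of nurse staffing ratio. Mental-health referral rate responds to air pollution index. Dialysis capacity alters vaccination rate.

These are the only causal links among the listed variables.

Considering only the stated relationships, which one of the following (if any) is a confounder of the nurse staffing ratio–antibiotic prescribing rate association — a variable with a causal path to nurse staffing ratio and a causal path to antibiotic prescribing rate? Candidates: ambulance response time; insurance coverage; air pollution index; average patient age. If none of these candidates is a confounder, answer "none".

average patient age

Average patient age causes nurse staffing ratio (average patient age → dialysis capacity → vaccination rate → nurse staffing ratio) and also causes antibiotic prescribing rate (average patient age → air pollution index → ICU utilization → antibiotic prescribing rate); it is a common cause of both.
Each of the other candidates lacks a causal path to at least one of nurse staffing ratio and antibiotic prescribing rate, so they do not confound the relationship.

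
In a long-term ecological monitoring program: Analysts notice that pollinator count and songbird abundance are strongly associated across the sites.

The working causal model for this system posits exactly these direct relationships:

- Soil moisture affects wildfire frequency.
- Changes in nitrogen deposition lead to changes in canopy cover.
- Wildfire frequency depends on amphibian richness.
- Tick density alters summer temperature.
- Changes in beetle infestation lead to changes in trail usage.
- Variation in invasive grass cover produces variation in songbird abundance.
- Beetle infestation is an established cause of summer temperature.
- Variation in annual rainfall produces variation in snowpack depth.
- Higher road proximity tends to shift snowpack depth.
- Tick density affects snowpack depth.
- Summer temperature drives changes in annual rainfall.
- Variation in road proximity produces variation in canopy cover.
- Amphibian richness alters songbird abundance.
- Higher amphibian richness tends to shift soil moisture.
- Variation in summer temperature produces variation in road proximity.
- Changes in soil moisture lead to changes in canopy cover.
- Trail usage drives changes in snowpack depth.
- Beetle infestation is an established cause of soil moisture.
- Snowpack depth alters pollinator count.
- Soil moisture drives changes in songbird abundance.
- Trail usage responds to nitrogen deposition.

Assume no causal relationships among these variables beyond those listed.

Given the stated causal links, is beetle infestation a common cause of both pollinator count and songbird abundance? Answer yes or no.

Beetle infestation has a causal path to pollinator count (beetle infestation → trail usage → snowpack depth → pollinator count) and to songbird abundance (beetle infestation → soil moisture → songbird abundance), so it is a common cause of both — a confounder.

yes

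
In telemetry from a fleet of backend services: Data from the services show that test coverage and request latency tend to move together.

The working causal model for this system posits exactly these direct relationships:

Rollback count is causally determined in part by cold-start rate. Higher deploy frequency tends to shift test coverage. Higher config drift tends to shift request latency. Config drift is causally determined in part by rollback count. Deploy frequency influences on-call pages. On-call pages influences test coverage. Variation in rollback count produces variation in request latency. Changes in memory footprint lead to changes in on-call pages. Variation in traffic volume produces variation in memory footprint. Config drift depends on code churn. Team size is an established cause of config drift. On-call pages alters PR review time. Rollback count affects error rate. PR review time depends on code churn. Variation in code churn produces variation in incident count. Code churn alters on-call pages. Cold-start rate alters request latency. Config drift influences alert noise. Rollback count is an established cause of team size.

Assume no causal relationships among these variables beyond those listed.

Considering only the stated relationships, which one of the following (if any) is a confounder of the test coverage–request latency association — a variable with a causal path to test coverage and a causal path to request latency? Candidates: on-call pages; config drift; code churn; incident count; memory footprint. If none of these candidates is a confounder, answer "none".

Code churn causes test coverage (code churn → on-call pages → test coverage) and also causes request latency (code churn → config drift → request latency); it is a common cause of both.
Each of the other candidates lacks a causal path to at least one of test coverage and request latency, so they do not confound the relationship.

code churn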